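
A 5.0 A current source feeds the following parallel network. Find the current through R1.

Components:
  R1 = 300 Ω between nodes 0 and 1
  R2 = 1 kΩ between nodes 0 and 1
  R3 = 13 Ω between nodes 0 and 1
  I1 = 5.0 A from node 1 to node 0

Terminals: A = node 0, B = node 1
All resistors sit directly between nodes 0 and 1, so they are in parallel and share one voltage V; the full source current 5 A splits among them.
1/R_par = 1/300 + 1/1000 + 1/13 = 0.08126 S  =>  R_par = 12.31 Ω
V = I × R_par = 5 × 12.31 = 61.53 V
I_R1 = V/R1 = 61.53/300 = 0.2051 A

Final answer: 0.2051 A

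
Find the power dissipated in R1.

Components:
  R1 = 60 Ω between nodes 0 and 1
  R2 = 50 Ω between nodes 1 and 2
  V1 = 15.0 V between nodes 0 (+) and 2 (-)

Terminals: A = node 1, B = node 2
Nodal analysis, taking node 2 as the 0 V reference.
Source V1 fixes V_0 = 15 V.
KCL at each unknown node (sum of currents leaving = 0; resistances in Ω):
  Node 1: (V_1 - 15)/60 + (V_1 - 0)/50 = 0
Collecting terms: 0.03667 × V_1 = 0.25  =>  V_1 = 6.818 V
I_R1 = (V_0 - V_1)/R1 = (15 - 6.818)/60 = 0.1364 A
P_R1 = I_R1² × R1 = (0.1364)² × 60 = 1.116 W

Final answer: 1.116 W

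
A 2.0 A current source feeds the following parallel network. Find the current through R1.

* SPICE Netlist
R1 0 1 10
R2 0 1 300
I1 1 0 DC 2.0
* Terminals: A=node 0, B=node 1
All resistors sit directly between nodes 0 and 1, so they are in parallel and share one voltage V; the full source current 2 A splits among them.
1/R_par = 1/10 + 1/300 = 0.1033 S  =>  R_par = 9.677 Ω
V = I × R_par = 2 × 9.677 = 19.35 V
I_R1 = V/R1 = 19.35/10 = 1.935 A

Final answer: 1.935 A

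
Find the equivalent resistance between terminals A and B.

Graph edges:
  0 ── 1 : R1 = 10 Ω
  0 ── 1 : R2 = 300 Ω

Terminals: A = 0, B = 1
Reduce the network between node 0 (A) and node 1 (B) by series/parallel combination:
  Rp1 = R1 ‖ R2 (parallel, both between nodes 0 and 1) = 1/(1/10 + 1/300) = 9.677 Ω
R_eq = 9.677 Ω

Final answer: 9.677 Ω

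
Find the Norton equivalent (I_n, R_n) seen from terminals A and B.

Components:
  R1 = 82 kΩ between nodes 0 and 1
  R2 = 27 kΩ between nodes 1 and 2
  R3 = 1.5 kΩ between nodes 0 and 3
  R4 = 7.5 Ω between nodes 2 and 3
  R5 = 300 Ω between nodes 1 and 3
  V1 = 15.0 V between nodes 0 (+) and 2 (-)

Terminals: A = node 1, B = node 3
Find the Thévenin equivalent first; then I_n = V_th/R_th and R_n = R_th.
Step 1 — V_th is the open-circuit voltage V_A - V_B (nothing connected across the terminals).
Nodal analysis, taking node 2 as the 0 V reference.
Source V1 fixes V_0 = 15 V.
KCL at each unknown node (sum of currents leaving = 0; resistances in Ω):
  Node 1: (V_1 - 15)/82000 + (V_1 - 0)/27000 + (V_1 - V_3)/300 = 0
  Node 3: (V_3 - 15)/1500 + (V_3 - 0)/7.5 + (V_3 - V_1)/300 = 0
Collecting terms (coefficients in siemens):
  0.003383·V_1 - 0.003333·V_3 = 0.0001829
  0.1373·V_3 - 0.003333·V_1 = 0.01
Determinant D = (0.003383)(0.1373) - (-0.003333)(-0.003333) = 0.0004534
V_1 = [(0.0001829)(0.1373) - (-0.003333)(0.01)]/D = 0.1289 V
V_3 = [(0.003383)(0.01) - (0.0001829)(-0.003333)]/D = 0.07594 V
V_th = V_1 - V_3 = 0.1289 - 0.07594 = 0.05297 V
Step 2 — R_th: zero the source — replace V1 by a short circuit (node 2 merges into node 0) — and find the resistance seen between A (node 1) and B (node 3).
Reduce the network between node 1 (A) and node 3 (B) by series/parallel combination:
  Rp1 = R1 ‖ R2 (parallel, both between nodes 0 and 1) = 1/(1/82000 + 1/27000) = 20310 Ω
  Rp2 = R3 ‖ R4 (parallel, both between nodes 0 and 3) = 1/(1/1500 + 1/7.5) = 7.463 Ω
  Rs1 = Rp1 + Rp2 (series, joined only at node 0) = 20310 + 7.463 = 20320 Ω
  Rp3 = R5 ‖ Rs1 (parallel, both between nodes 1 and 3) = 1/(1/300 + 1/20320) = 295.6 Ω
R_th = 295.6 Ω
I_n = V_th/R_th = 0.05297/295.6 = 0.0001792 A, and R_n = R_th = 295.6 Ω

Final answer: I_n = 0.0001792 A, R_n = 295.6 Ω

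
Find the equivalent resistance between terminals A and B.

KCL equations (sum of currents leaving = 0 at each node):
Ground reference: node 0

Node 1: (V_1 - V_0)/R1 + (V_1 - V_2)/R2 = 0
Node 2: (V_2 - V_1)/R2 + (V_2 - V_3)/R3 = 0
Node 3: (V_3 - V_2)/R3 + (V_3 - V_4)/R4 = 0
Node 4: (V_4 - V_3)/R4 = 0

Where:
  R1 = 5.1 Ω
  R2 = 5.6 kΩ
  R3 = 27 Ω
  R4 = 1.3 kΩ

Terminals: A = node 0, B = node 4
Reduce the network between node 0 (A) and node 4 (B) by series/parallel combination:
  Rs1 = R1 + R2 (series, joined only at node 1) = 5.1 + 5600 = 5605 Ω
  Rs2 = R3 + Rs1 (series, joined only at node 2) = 27 + 5605 = 5632 Ω
  Rs3 = R4 + Rs2 (series, joined only at node 3) = 1300 + 5632 = 6932 Ω
R_eq = 6.932 kΩ

Final answer: 6.932 kΩ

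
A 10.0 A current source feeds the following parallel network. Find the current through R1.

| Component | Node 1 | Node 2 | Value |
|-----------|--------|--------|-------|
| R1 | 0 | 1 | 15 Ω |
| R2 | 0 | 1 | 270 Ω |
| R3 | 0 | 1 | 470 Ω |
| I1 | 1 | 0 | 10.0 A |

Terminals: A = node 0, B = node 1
All resistors sit directly between nodes 0 and 1, so they are in parallel and share one voltage V; the full source current 10 A splits among them.
1/R_par = 1/15 + 1/270 + 1/470 = 0.0725 S  =>  R_par = 13.79 Ω
V = I × R_par = 10 × 13.79 = 137.9 V
I_R1 = V/R1 = 137.9/15 = 9.196 A

Final answer: 9.196 A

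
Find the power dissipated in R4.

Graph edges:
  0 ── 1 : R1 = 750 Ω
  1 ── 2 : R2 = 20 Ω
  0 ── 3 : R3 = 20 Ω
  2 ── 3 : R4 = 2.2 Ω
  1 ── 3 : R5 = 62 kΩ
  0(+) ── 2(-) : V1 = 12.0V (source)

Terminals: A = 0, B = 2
Nodal analysis, taking node 2 as the 0 V reference.
Source V1 fixes V_0 = 12 V.
KCL at each unknown node (sum of currents leaving = 0; resistances in Ω):
  Node 1: (V_1 - 12)/750 + (V_1 - 0)/20 + (V_1 - V_3)/62000 = 0
  Node 3: (V_3 - 12)/20 + (V_3 - 0)/2.2 + (V_3 - V_1)/62000 = 0
Collecting terms (coefficients in siemens):
  0.05135·V_1 - 0.00001613·V_3 = 0.016
  0.5046·V_3 - 0.00001613·V_1 = 0.6
Determinant D = (0.05135)(0.5046) - (-0.00001613)(-0.00001613) = 0.02591
V_1 = [(0.016)(0.5046) - (-0.00001613)(0.6)]/D = 0.312 V
V_3 = [(0.05135)(0.6) - (0.016)(-0.00001613)]/D = 1.189 V
I_R4 = (V_2 - V_3)/R4 = (0 - 1.189)/2.2 = -0.5405 A
P_R4 = I_R4² × R4 = (-0.5405)² × 2.2 = 0.6428 W

Final answer: 0.6428 W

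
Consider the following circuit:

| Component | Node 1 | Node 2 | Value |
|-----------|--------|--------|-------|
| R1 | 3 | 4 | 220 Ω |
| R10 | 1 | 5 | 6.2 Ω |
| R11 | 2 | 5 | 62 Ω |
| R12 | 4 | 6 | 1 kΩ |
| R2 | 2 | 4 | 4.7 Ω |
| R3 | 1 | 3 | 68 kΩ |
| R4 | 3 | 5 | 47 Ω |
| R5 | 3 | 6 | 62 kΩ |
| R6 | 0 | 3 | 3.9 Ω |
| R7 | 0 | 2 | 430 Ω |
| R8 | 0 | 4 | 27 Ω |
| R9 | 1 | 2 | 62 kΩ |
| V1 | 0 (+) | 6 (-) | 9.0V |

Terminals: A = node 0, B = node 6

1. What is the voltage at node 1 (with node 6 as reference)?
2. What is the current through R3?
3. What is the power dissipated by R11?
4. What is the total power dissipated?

Nodal analysis, taking node 6 as the 0 V reference.
Source V1 fixes V_0 = 9 V.
KCL at each unknown node (sum of currents leaving = 0; resistances in Ω):
  Node 1: (V_1 - V_3)/68000 + (V_1 - V_2)/62000 + (V_1 - V_5)/6.2 = 0
  Node 2: (V_2 - V_4)/4.7 + (V_2 - 9)/430 + (V_2 - V_1)/62000 + (V_2 - V_5)/62 = 0
  Node 3: (V_3 - V_4)/220 + (V_3 - V_1)/68000 + (V_3 - V_5)/47 + (V_3 - 0)/62000 + (V_3 - 9)/3.9 = 0
  Node 4: (V_4 - V_3)/220 + (V_4 - V_2)/4.7 + (V_4 - 9)/27 + (V_4 - 0)/1000 = 0
  Node 5: (V_5 - V_3)/47 + (V_5 - V_1)/6.2 + (V_5 - V_2)/62 = 0
Collecting terms (coefficients in siemens):
  0.1613·V_1 - 0.00001613·V_2 - 0.00001471·V_3 - 0.1613·V_5 = 0
  0.2312·V_2 - 0.00001613·V_1 - 0.2128·V_4 - 0.01613·V_5 = 0.02093
  0.2823·V_3 - 0.00001471·V_1 - 0.004545·V_4 - 0.02128·V_5 = 2.308
  0.2553·V_4 - 0.2128·V_2 - 0.004545·V_3 = 0.3333
  0.1987·V_5 - 0.1613·V_1 - 0.01613·V_2 - 0.02128·V_3 = 0
Solving these 5 simultaneous equations (Gaussian elimination) gives:
  V_1 = 8.925 V, V_2 = 8.838 V, V_3 = 8.991 V, V_4 = 8.83 V
  V_5 = 8.925 V
Part 1:
  Read off the nodal solution: V_1 = 8.925 V
Part 2:
  I_R3 = (V_1 - V_3)/R3 = (8.925 - 8.991)/68000 = -0.0000009713 A
  Magnitude: I_R3 = 0.0000009713 A
Part 3:
  I_R11 = (V_2 - V_5)/R11 = (8.838 - 8.925)/62 = -0.001405 A
  P_R11 = I_R11² × R11 = (-0.001405)² × 62 = 0.0001223 W
Part 4:
  Power in each resistor, P = (ΔV)²/R:
    P_R1 = (8.991 - 8.83)²/220 = 0.0001186 W
    P_R2 = (8.838 - 8.83)²/4.7 = 0.00001494 W
    P_R3 = (8.925 - 8.991)²/68000 = 0.00000006415 W
    P_R4 = (8.991 - 8.925)²/47 = 0.00009281 W
    P_R5 = (8.991 - 0)²/62000 = 0.001304 W
    P_R6 = (9 - 8.991)²/3.9 = 0.00002037 W
    P_R7 = (9 - 8.838)²/430 = 0.00006107 W
    P_R8 = (9 - 8.83)²/27 = 0.001076 W
    P_R9 = (8.925 - 8.838)²/62000 = 0.0000001223 W
    P_R10 = (8.925 - 8.925)²/6.2 = 0.000000000001165 W
    P_R11 = (8.838 - 8.925)²/62 = 0.0001223 W
    P_R12 = (8.83 - 0)²/1000 = 0.07796 W
  P_total = P_R1 + P_R2 + P_R3 + P_R4 + P_R5 + P_R6 + P_R7 + P_R8 + P_R9 + P_R10 + P_R11 + P_R12 = 0.08077 W

Final answers:
1. V_1 = 8.925 V
2. I_R3 = 9.713e-07 A
3. P_R11 = 0.0001223 W
4. P_total = 0.08077 W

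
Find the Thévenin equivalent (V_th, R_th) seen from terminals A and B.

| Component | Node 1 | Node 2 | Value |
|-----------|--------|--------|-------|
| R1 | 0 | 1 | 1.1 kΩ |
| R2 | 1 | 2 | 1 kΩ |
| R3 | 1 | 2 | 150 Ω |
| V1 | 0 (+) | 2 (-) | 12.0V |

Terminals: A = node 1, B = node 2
Step 1 — V_th is the open-circuit voltage V_A - V_B (nothing connected across the terminals).
Nodal analysis, taking node 2 as the 0 V reference.
Source V1 fixes V_0 = 12 V.
KCL at each unknown node (sum of currents leaving = 0; resistances in Ω):
  Node 1: (V_1 - 12)/1100 + (V_1 - 0)/1000 + (V_1 - 0)/150 = 0
Collecting terms: 0.008576 × V_1 = 0.01091  =>  V_1 = 1.272 V
V_th = V_1 - V_2 = 1.272 - 0 = 1.272 V
Step 2 — R_th: zero the source — replace V1 by a short circuit (node 2 merges into node 0) — and find the resistance seen between A (node 1) and B (node 0).
Reduce the network between node 1 (A) and node 0 (B) by series/parallel combination:
  Rp1 = R1 ‖ R2 ‖ R3 (parallel, all between nodes 0 and 1) = 1/(1/1100 + 1/1000 + 1/150) = 116.6 Ω
R_th = 116.6 Ω

Final answer: V_th = 1.272 V, R_th = 116.6 Ω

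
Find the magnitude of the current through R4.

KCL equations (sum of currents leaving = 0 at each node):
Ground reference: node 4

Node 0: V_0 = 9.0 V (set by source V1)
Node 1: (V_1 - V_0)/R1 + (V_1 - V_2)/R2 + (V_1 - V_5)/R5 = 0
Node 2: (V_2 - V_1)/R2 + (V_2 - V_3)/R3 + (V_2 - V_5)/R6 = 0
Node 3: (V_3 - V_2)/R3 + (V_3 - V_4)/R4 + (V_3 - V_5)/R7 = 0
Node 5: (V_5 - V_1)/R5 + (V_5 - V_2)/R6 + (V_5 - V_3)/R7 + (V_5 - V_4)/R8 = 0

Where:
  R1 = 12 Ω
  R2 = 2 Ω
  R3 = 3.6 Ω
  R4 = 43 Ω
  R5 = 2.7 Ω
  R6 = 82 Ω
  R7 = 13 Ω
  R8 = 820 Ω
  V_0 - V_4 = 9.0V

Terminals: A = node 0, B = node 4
Nodal analysis, taking node 4 as the 0 V reference.
Source V1 fixes V_0 = 9 V.
KCL at each unknown node (sum of currents leaving = 0; resistances in Ω):
  Node 1: (V_1 - 9)/12 + (V_1 - V_2)/2 + (V_1 - V_5)/2.7 = 0
  Node 2: (V_2 - V_1)/2 + (V_2 - V_3)/3.6 + (V_2 - V_5)/82 = 0
  Node 3: (V_3 - V_2)/3.6 + (V_3 - 0)/43 + (V_3 - V_5)/13 = 0
  Node 5: (V_5 - V_1)/2.7 + (V_5 - V_2)/82 + (V_5 - V_3)/13 + (V_5 - 0)/820 = 0
Collecting terms (coefficients in siemens):
  0.9537·V_1 - 0.5·V_2 - 0.3704·V_5 = 0.75
  0.79·V_2 - 0.5·V_1 - 0.2778·V_3 - 0.0122·V_5 = 0
  0.378·V_3 - 0.2778·V_2 - 0.07692·V_5 = 0
  0.4607·V_5 - 0.3704·V_1 - 0.0122·V_2 - 0.07692·V_3 = 0
Solving these 4 simultaneous equations (Gaussian elimination) gives:
  V_1 = 7.093 V, V_2 = 6.871 V, V_3 = 6.467 V, V_5 = 6.964 V
I_R4 = (V_3 - V_4)/R4 = (6.467 - 0)/43 = 0.1504 A
|I_R4| = 0.1504 A

Final answer: |I_R4| = 0.1504 A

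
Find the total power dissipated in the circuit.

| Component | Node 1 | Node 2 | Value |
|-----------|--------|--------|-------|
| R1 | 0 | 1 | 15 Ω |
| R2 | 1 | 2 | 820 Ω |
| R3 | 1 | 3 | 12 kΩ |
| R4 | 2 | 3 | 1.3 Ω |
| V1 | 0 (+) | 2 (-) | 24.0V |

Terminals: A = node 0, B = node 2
Nodal analysis, taking node 2 as the 0 V reference.
Source V1 fixes V_0 = 24 V.
KCL at each unknown node (sum of currents leaving = 0; resistances in Ω):
  Node 1: (V_1 - 24)/15 + (V_1 - 0)/820 + (V_1 - V_3)/12000 = 0
  Node 3: (V_3 - V_1)/12000 + (V_3 - 0)/1.3 = 0
Collecting terms (coefficients in siemens):
  0.06797·V_1 - 0.00008333·V_3 = 1.6
  0.7693·V_3 - 0.00008333·V_1 = 0
Determinant D = (0.06797)(0.7693) - (-0.00008333)(-0.00008333) = 0.05229
V_1 = [(1.6)(0.7693) - (-0.00008333)(0)]/D = 23.54 V
V_3 = [(0.06797)(0) - (1.6)(-0.00008333)]/D = 0.00255 V
Power in each resistor, P = (ΔV)²/R:
  P_R1 = (24 - 23.54)²/15 = 0.01411 W
  P_R2 = (23.54 - 0)²/820 = 0.6758 W
  P_R3 = (23.54 - 0.00255)²/12000 = 0.04617 W
  P_R4 = (0 - 0.00255)²/1.3 = 0.000005001 W
P_total = P_R1 + P_R2 + P_R3 + P_R4 = 0.736 W

Final answer: 0.736 W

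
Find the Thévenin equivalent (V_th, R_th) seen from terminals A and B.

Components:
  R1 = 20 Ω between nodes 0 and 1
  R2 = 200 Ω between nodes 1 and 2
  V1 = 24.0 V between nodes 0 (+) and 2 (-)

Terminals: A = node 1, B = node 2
Step 1 — V_th is the open-circuit voltage V_A - V_B (nothing connected across the terminals).
Nodal analysis, taking node 2 as the 0 V reference.
Source V1 fixes V_0 = 24 V.
KCL at each unknown node (sum of currents leaving = 0; resistances in Ω):
  Node 1: (V_1 - 24)/20 + (V_1 - 0)/200 = 0
Collecting terms: 0.055 × V_1 = 1.2  =>  V_1 = 21.82 V
V_th = V_1 - V_2 = 21.82 - 0 = 21.82 V
Step 2 — R_th: zero the source — replace V1 by a short circuit (node 2 merges into node 0) — and find the resistance seen between A (node 1) and B (node 0).
Reduce the network between node 1 (A) and node 0 (B) by series/parallel combination:
  Rp1 = R1 ‖ R2 (parallel, both between nodes 0 and 1) = 1/(1/20 + 1/200) = 18.18 Ω
R_th = 18.18 Ω

Final answer: V_th = 21.82 V, R_th = 18.18 Ω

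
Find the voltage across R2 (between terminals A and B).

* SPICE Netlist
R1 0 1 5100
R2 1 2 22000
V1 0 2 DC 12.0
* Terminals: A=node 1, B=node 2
R1 and R2 are in series across V1 (node 0 → node 1 → node 2), and the output A–B is taken across R2, so this is a voltage divider.
Series current: I = V1/(R1 + R2) = 12/(5100 + 22000) = 12/27100 = 0.0004428 A
V_R2 = I × R2 = V1 × R2/(R1 + R2) = 12 × 22000/27100 = 9.742 V

Final answer: 9.742 V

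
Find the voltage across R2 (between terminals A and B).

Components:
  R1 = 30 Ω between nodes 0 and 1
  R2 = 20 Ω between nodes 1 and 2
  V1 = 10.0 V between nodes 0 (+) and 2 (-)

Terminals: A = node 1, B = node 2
R1 and R2 are in series across V1 (node 0 → node 1 → node 2), and the output A–B is taken across R2, so this is a voltage divider.
Series current: I = V1/(R1 + R2) = 10/(30 + 20) = 10/50 = 0.2 A
V_R2 = I × R2 = V1 × R2/(R1 + R2) = 10 × 20/50 = 4 V

Final answer: 4 V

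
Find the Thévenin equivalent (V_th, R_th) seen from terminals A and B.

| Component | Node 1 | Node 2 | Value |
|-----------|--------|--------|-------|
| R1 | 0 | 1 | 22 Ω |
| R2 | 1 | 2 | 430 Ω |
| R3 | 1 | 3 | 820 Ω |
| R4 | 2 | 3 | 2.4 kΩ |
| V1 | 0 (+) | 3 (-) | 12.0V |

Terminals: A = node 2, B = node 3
Step 1 — V_th is the open-circuit voltage V_A - V_B (nothing connected across the terminals).
Nodal analysis, taking node 3 as the 0 V reference.
Source V1 fixes V_0 = 12 V.
KCL at each unknown node (sum of currents leaving = 0; resistances in Ω):
  Node 1: (V_1 - 12)/22 + (V_1 - V_2)/430 + (V_1 - 0)/820 = 0
  Node 2: (V_2 - V_1)/430 + (V_2 - 0)/2400 = 0
Collecting terms (coefficients in siemens):
  0.049·V_1 - 0.002326·V_2 = 0.5455
  0.002742·V_2 - 0.002326·V_1 = 0
Determinant D = (0.049)(0.002742) - (-0.002326)(-0.002326) = 0.000129
V_1 = [(0.5455)(0.002742) - (-0.002326)(0)]/D = 11.6 V
V_2 = [(0.049)(0) - (0.5455)(-0.002326)]/D = 9.836 V
V_th = V_2 - V_3 = 9.836 - 0 = 9.836 V
Step 2 — R_th: zero the source — replace V1 by a short circuit (node 3 merges into node 0) — and find the resistance seen between A (node 2) and B (node 0).
Reduce the network between node 2 (A) and node 0 (B) by series/parallel combination:
  Rp1 = R1 ‖ R3 (parallel, both between nodes 0 and 1) = 1/(1/22 + 1/820) = 21.43 Ω
  Rs1 = R2 + Rp1 (series, joined only at node 1) = 430 + 21.43 = 451.4 Ω
  Rp2 = R4 ‖ Rs1 (parallel, both between nodes 0 and 2) = 1/(1/2400 + 1/451.4) = 380 Ω
R_th = 380 Ω

Final answer: V_th = 9.836 V, R_th = 380 Ω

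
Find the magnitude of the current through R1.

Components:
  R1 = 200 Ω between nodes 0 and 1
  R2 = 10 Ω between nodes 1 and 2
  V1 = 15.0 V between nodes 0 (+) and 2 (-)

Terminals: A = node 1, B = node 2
Nodal analysis, taking node 2 as the 0 V reference.
Source V1 fixes V_0 = 15 V.
KCL at each unknown node (sum of currents leaving = 0; resistances in Ω):
  Node 1: (V_1 - 15)/200 + (V_1 - 0)/10 = 0
Collecting terms: 0.105 × V_1 = 0.075  =>  V_1 = 0.7143 V
I_R1 = (V_0 - V_1)/R1 = (15 - 0.7143)/200 = 0.07143 A
|I_R1| = 0.07143 A

Final answer: |I_R1| = 0.07143 A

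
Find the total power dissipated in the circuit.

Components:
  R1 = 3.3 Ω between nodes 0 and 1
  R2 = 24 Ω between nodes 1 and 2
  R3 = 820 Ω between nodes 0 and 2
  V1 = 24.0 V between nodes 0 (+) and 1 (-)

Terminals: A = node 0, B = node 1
Nodal analysis, taking node 1 as the 0 V reference.
Source V1 fixes V_0 = 24 V.
KCL at each unknown node (sum of currents leaving = 0; resistances in Ω):
  Node 2: (V_2 - 0)/24 + (V_2 - 24)/820 = 0
Collecting terms: 0.04289 × V_2 = 0.02927  =>  V_2 = 0.6825 V
Power in each resistor, P = (ΔV)²/R:
  P_R1 = (24 - 0)²/3.3 = 174.5 W
  P_R2 = (0 - 0.6825)²/24 = 0.01941 W
  P_R3 = (24 - 0.6825)²/820 = 0.6631 W
P_total = P_R1 + P_R2 + P_R3 = 175.2 W

Final answer: 175.2 W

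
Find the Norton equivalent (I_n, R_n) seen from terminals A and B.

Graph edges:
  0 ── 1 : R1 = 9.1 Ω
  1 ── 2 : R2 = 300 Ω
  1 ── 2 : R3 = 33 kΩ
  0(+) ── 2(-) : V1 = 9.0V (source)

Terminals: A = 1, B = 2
Find the Thévenin equivalent first; then I_n = V_th/R_th and R_n = R_th.
Step 1 — V_th is the open-circuit voltage V_A - V_B (nothing connected across the terminals).
Nodal analysis, taking node 2 as the 0 V reference.
Source V1 fixes V_0 = 9 V.
KCL at each unknown node (sum of currents leaving = 0; resistances in Ω):
  Node 1: (V_1 - 9)/9.1 + (V_1 - 0)/300 + (V_1 - 0)/33000 = 0
Collecting terms: 0.1133 × V_1 = 0.989  =>  V_1 = 8.733 V
V_th = V_1 - V_2 = 8.733 - 0 = 8.733 V
Step 2 — R_th: zero the source — replace V1 by a short circuit (node 2 merges into node 0) — and find the resistance seen between A (node 1) and B (node 0).
Reduce the network between node 1 (A) and node 0 (B) by series/parallel combination:
  Rp1 = R1 ‖ R2 ‖ R3 (parallel, all between nodes 0 and 1) = 1/(1/9.1 + 1/300 + 1/33000) = 8.83 Ω
R_th = 8.83 Ω
I_n = V_th/R_th = 8.733/8.83 = 0.989 A, and R_n = R_th = 8.83 Ω

Final answer: I_n = 0.989 A, R_n = 8.83 Ω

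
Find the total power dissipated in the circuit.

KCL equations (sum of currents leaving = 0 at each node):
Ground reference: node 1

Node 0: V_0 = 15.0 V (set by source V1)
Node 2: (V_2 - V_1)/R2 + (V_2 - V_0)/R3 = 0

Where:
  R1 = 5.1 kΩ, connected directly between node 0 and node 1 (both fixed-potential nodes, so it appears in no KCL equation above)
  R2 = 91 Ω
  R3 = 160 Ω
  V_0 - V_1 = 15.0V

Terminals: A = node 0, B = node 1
Nodal analysis, taking node 1 as the 0 V reference.
Source V1 fixes V_0 = 15 V.
KCL at each unknown node (sum of currents leaving = 0; resistances in Ω):
  Node 2: (V_2 - 0)/91 + (V_2 - 15)/160 = 0
Collecting terms: 0.01724 × V_2 = 0.09375  =>  V_2 = 5.438 V
Power in each resistor, P = (ΔV)²/R:
  P_R1 = (15 - 0)²/5100 = 0.04412 W
  P_R2 = (0 - 5.438)²/91 = 0.325 W
  P_R3 = (15 - 5.438)²/160 = 0.5714 W
P_total = P_R1 + P_R2 + P_R3 = 0.9405 W

Final answer: 0.9405 W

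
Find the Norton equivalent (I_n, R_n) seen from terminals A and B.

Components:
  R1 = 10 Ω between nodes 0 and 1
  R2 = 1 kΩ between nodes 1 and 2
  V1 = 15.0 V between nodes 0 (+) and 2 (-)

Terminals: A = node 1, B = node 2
Find the Thévenin equivalent first; then I_n = V_th/R_th and R_n = R_th.
Step 1 — V_th is the open-circuit voltage V_A - V_B (nothing connected across the terminals).
Nodal analysis, taking node 2 as the 0 V reference.
Source V1 fixes V_0 = 15 V.
KCL at each unknown node (sum of currents leaving = 0; resistances in Ω):
  Node 1: (V_1 - 15)/10 + (V_1 - 0)/1000 = 0
Collecting terms: 0.101 × V_1 = 1.5  =>  V_1 = 14.85 V
V_th = V_1 - V_2 = 14.85 - 0 = 14.85 V
Step 2 — R_th: zero the source — replace V1 by a short circuit (node 2 merges into node 0) — and find the resistance seen between A (node 1) and B (node 0).
Reduce the network between node 1 (A) and node 0 (B) by series/parallel combination:
  Rp1 = R1 ‖ R2 (parallel, both between nodes 0 and 1) = 1/(1/10 + 1/1000) = 9.901 Ω
R_th = 9.901 Ω
I_n = V_th/R_th = 14.85/9.901 = 1.5 A, and R_n = R_th = 9.901 Ω

Final answer: I_n = 1.5 A, R_n = 9.901 Ω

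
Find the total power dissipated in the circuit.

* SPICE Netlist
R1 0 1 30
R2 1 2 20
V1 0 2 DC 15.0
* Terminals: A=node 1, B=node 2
Nodal analysis, taking node 2 as the 0 V reference.
Source V1 fixes V_0 = 15 V.
KCL at each unknown node (sum of currents leaving = 0; resistances in Ω):
  Node 1: (V_1 - 15)/30 + (V_1 - 0)/20 = 0
Collecting terms: 0.08333 × V_1 = 0.5  =>  V_1 = 6 V
Power in each resistor, P = (ΔV)²/R:
  P_R1 = (15 - 6)²/30 = 2.7 W
  P_R2 = (6 - 0)²/20 = 1.8 W
P_total = P_R1 + P_R2 = 4.5 W

Final answer: 4.5 W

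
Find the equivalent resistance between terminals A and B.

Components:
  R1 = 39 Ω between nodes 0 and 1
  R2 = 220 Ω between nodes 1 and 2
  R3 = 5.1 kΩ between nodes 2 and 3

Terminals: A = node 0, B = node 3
Reduce the network between node 0 (A) and node 3 (B) by series/parallel combination:
  Rs1 = R1 + R2 (series, joined only at node 1) = 39 + 220 = 259 Ω
  Rs2 = R3 + Rs1 (series, joined only at node 2) = 5100 + 259 = 5359 Ω
R_eq = 5.359 kΩ

Final answer: 5.359 kΩ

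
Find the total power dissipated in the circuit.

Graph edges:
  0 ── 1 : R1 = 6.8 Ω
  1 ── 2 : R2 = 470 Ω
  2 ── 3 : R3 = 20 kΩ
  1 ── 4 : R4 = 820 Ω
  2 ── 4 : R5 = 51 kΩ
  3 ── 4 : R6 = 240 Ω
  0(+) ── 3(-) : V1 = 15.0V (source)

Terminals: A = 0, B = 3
Nodal analysis, taking node 3 as the 0 V reference.
Source V1 fixes V_0 = 15 V.
KCL at each unknown node (sum of currents leaving = 0; resistances in Ω):
  Node 1: (V_1 - 15)/6.8 + (V_1 - V_2)/470 + (V_1 - V_4)/820 = 0
  Node 2: (V_2 - V_1)/470 + (V_2 - 0)/20000 + (V_2 - V_4)/51000 = 0
  Node 4: (V_4 - V_1)/820 + (V_4 - V_2)/51000 + (V_4 - 0)/240 = 0
Collecting terms (coefficients in siemens):
  0.1504·V_1 - 0.002128·V_2 - 0.00122·V_4 = 2.206
  0.002197·V_2 - 0.002128·V_1 - 0.00001961·V_4 = 0
  0.005406·V_4 - 0.00122·V_1 - 0.00001961·V_2 = 0
Solving these 3 simultaneous equations (Gaussian elimination) gives:
  V_1 = 14.9 V, V_2 = 14.46 V, V_4 = 3.413 V
Power in each resistor, P = (ΔV)²/R:
  P_R1 = (15 - 14.9)²/6.8 = 0.001519 W
  P_R2 = (14.9 - 14.46)²/470 = 0.0004147 W
  P_R3 = (14.46 - 0)²/20000 = 0.01045 W
  P_R4 = (14.9 - 3.413)²/820 = 0.1609 W
  P_R5 = (14.46 - 3.413)²/51000 = 0.002391 W
  P_R6 = (0 - 3.413)²/240 = 0.04855 W
P_total = P_R1 + P_R2 + P_R3 + P_R4 + P_R5 + P_R6 = 0.2242 W

Final answer: 0.2242 W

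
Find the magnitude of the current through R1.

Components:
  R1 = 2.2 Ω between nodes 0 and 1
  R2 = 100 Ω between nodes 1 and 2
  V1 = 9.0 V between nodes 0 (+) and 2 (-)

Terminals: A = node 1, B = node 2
Nodal analysis, taking node 2 as the 0 V reference.
Source V1 fixes V_0 = 9 V.
KCL at each unknown node (sum of currents leaving = 0; resistances in Ω):
  Node 1: (V_1 - 9)/2.2 + (V_1 - 0)/100 = 0
Collecting terms: 0.4645 × V_1 = 4.091  =>  V_1 = 8.806 V
I_R1 = (V_0 - V_1)/R1 = (9 - 8.806)/2.2 = 0.08806 A
|I_R1| = 0.08806 A

Final answer: |I_R1| = 0.08806 A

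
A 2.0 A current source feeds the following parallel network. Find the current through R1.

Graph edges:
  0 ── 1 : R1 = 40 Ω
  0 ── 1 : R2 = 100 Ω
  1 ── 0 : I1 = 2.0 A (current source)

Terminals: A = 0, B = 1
All resistors sit directly between nodes 0 and 1, so they are in parallel and share one voltage V; the full source current 2 A splits among them.
1/R_par = 1/40 + 1/100 = 0.035 S  =>  R_par = 28.57 Ω
V = I × R_par = 2 × 28.57 = 57.14 V
I_R1 = V/R1 = 57.14/40 = 1.429 A

Final answer: 1.429 A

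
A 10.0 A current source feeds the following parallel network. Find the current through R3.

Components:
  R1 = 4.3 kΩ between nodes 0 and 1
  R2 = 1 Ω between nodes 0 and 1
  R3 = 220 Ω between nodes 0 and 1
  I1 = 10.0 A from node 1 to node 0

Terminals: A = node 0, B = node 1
All resistors sit directly between nodes 0 and 1, so they are in parallel and share one voltage V; the full source current 10 A splits among them.
1/R_par = 1/4300 + 1/1 + 1/220 = 1.005 S  =>  R_par = 0.9952 Ω
V = I × R_par = 10 × 0.9952 = 9.952 V
I_R3 = V/R3 = 9.952/220 = 0.04524 A

Final answer: 0.04524 A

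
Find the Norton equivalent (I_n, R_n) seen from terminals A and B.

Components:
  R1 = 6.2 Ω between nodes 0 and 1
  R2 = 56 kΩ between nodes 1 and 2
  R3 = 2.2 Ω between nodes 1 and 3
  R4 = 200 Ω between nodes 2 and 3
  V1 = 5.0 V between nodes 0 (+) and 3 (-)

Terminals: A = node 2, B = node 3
Find the Thévenin equivalent first; then I_n = V_th/R_th and R_n = R_th.
Step 1 — V_th is the open-circuit voltage V_A - V_B (nothing connected across the terminals).
Nodal analysis, taking node 3 as the 0 V reference.
Source V1 fixes V_0 = 5 V.
KCL at each unknown node (sum of currents leaving = 0; resistances in Ω):
  Node 1: (V_1 - 5)/6.2 + (V_1 - V_2)/56000 + (V_1 - 0)/2.2 = 0
  Node 2: (V_2 - V_1)/56000 + (V_2 - 0)/200 = 0
Collecting terms (coefficients in siemens):
  0.6159·V_1 - 0.00001786·V_2 = 0.8065
  0.005018·V_2 - 0.00001786·V_1 = 0
Determinant D = (0.6159)(0.005018) - (-0.00001786)(-0.00001786) = 0.00309
V_1 = [(0.8065)(0.005018) - (-0.00001786)(0)]/D = 1.309 V
V_2 = [(0.6159)(0) - (0.8065)(-0.00001786)]/D = 0.00466 V
V_th = V_2 - V_3 = 0.00466 - 0 = 0.00466 V
Step 2 — R_th: zero the source — replace V1 by a short circuit (node 3 merges into node 0) — and find the resistance seen between A (node 2) and B (node 0).
Reduce the network between node 2 (A) and node 0 (B) by series/parallel combination:
  Rp1 = R1 ‖ R3 (parallel, both between nodes 0 and 1) = 1/(1/6.2 + 1/2.2) = 1.624 Ω
  Rs1 = R2 + Rp1 (series, joined only at node 1) = 56000 + 1.624 = 56000 Ω
  Rp2 = R4 ‖ Rs1 (parallel, both between nodes 0 and 2) = 1/(1/200 + 1/56000) = 199.3 Ω
R_th = 199.3 Ω
I_n = V_th/R_th = 0.00466/199.3 = 0.00002338 A, and R_n = R_th = 199.3 Ω

Final answer: I_n = 2.338e-05 A, R_n = 199.3 Ω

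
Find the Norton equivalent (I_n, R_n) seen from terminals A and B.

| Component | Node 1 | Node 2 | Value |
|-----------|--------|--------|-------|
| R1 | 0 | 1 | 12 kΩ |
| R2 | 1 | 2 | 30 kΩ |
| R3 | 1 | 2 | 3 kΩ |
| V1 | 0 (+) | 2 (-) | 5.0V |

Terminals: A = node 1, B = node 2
Find the Thévenin equivalent first; then I_n = V_th/R_th and R_n = R_th.
Step 1 — V_th is the open-circuit voltage V_A - V_B (nothing connected across the terminals).
Nodal analysis, taking node 2 as the 0 V reference.
Source V1 fixes V_0 = 5 V.
KCL at each unknown node (sum of currents leaving = 0; resistances in Ω):
  Node 1: (V_1 - 5)/12000 + (V_1 - 0)/30000 + (V_1 - 0)/3000 = 0
Collecting terms: 0.00045 × V_1 = 0.0004167  =>  V_1 = 0.9259 V
V_th = V_1 - V_2 = 0.9259 - 0 = 0.9259 V
Step 2 — R_th: zero the source — replace V1 by a short circuit (node 2 merges into node 0) — and find the resistance seen between A (node 1) and B (node 0).
Reduce the network between node 1 (A) and node 0 (B) by series/parallel combination:
  Rp1 = R1 ‖ R2 ‖ R3 (parallel, all between nodes 0 and 1) = 1/(1/12000 + 1/30000 + 1/3000) = 2222 Ω
R_th = 2.222 kΩ
I_n = V_th/R_th = 0.9259/2222 = 0.0004167 A, and R_n = R_th = 2.222 kΩ

Final answer: I_n = 0.0004167 A, R_n = 2.222 kΩ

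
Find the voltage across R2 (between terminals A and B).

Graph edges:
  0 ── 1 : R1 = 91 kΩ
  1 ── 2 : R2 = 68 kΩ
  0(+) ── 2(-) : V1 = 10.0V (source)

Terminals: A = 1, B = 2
R1 and R2 are in series across V1 (node 0 → node 1 → node 2), and the output A–B is taken across R2, so this is a voltage divider.
Series current: I = V1/(R1 + R2) = 10/(91000 + 68000) = 10/159000 = 0.00006289 A
V_R2 = I × R2 = V1 × R2/(R1 + R2) = 10 × 68000/159000 = 4.277 V

Final answer: 4.277 V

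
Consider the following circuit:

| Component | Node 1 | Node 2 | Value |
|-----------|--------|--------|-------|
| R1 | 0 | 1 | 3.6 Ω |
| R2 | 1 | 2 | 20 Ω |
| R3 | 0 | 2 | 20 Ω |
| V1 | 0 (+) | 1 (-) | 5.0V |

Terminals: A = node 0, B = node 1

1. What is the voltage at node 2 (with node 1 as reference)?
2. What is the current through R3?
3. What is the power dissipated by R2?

Nodal analysis, taking node 1 as the 0 V reference.
Source V1 fixes V_0 = 5 V.
KCL at each unknown node (sum of currents leaving = 0; resistances in Ω):
  Node 2: (V_2 - 0)/20 + (V_2 - 5)/20 = 0
Collecting terms: 0.1 × V_2 = 0.25  =>  V_2 = 2.5 V
Part 1:
  Read off the nodal solution: V_2 = 2.5 V
Part 2:
  I_R3 = (V_0 - V_2)/R3 = (5 - 2.5)/20 = 0.125 A
  Magnitude: I_R3 = 0.125 A
Part 3:
  I_R2 = (V_1 - V_2)/R2 = (0 - 2.5)/20 = -0.125 A
  P_R2 = I_R2² × R2 = (-0.125)² × 20 = 0.3125 W

Final answers:
1. V_2 = 2.5 V
2. I_R3 = 0.125 A
3. P_R2 = 0.3125 W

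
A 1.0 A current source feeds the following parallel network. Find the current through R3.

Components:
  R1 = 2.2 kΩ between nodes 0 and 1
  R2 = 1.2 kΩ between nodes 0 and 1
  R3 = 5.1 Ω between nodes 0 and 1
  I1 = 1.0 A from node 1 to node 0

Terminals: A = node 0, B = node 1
All resistors sit directly between nodes 0 and 1, so they are in parallel and share one voltage V; the full source current 1 A splits among them.
1/R_par = 1/2200 + 1/1200 + 1/5.1 = 0.1974 S  =>  R_par = 5.067 Ω
V = I × R_par = 1 × 5.067 = 5.067 V
I_R3 = V/R3 = 5.067/5.1 = 0.9935 A

Final answer: 0.9935 A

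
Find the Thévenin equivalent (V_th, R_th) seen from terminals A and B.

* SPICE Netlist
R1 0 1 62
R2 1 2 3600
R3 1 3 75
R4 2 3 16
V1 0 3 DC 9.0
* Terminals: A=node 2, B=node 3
Step 1 — V_th is the open-circuit voltage V_A - V_B (nothing connected across the terminals).
Nodal analysis, taking node 3 as the 0 V reference.
Source V1 fixes V_0 = 9 V.
KCL at each unknown node (sum of currents leaving = 0; resistances in Ω):
  Node 1: (V_1 - 9)/62 + (V_1 - V_2)/3600 + (V_1 - 0)/75 = 0
  Node 2: (V_2 - V_1)/3600 + (V_2 - 0)/16 = 0
Collecting terms (coefficients in siemens):
  0.02974·V_1 - 0.0002778·V_2 = 0.1452
  0.06278·V_2 - 0.0002778·V_1 = 0
Determinant D = (0.02974)(0.06278) - (-0.0002778)(-0.0002778) = 0.001867
V_1 = [(0.1452)(0.06278) - (-0.0002778)(0)]/D = 4.881 V
V_2 = [(0.02974)(0) - (0.1452)(-0.0002778)]/D = 0.0216 V
V_th = V_2 - V_3 = 0.0216 - 0 = 0.0216 V
Step 2 — R_th: zero the source — replace V1 by a short circuit (node 3 merges into node 0) — and find the resistance seen between A (node 2) and B (node 0).
Reduce the network between node 2 (A) and node 0 (B) by series/parallel combination:
  Rp1 = R1 ‖ R3 (parallel, both between nodes 0 and 1) = 1/(1/62 + 1/75) = 33.94 Ω
  Rs1 = R2 + Rp1 (series, joined only at node 1) = 3600 + 33.94 = 3634 Ω
  Rp2 = R4 ‖ Rs1 (parallel, both between nodes 0 and 2) = 1/(1/16 + 1/3634) = 15.93 Ω
R_th = 15.93 Ω

Final answer: V_th = 0.0216 V, R_th = 15.93 Ω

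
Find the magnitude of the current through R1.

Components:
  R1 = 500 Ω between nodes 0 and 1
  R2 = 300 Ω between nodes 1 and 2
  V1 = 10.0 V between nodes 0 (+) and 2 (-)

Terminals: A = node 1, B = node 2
Nodal analysis, taking node 2 as the 0 V reference.
Source V1 fixes V_0 = 10 V.
KCL at each unknown node (sum of currents leaving = 0; resistances in Ω):
  Node 1: (V_1 - 10)/500 + (V_1 - 0)/300 = 0
Collecting terms: 0.005333 × V_1 = 0.02  =>  V_1 = 3.75 V
I_R1 = (V_0 - V_1)/R1 = (10 - 3.75)/500 = 0.0125 A
|I_R1| = 0.0125 A

Final answer: |I_R1| = 0.0125 A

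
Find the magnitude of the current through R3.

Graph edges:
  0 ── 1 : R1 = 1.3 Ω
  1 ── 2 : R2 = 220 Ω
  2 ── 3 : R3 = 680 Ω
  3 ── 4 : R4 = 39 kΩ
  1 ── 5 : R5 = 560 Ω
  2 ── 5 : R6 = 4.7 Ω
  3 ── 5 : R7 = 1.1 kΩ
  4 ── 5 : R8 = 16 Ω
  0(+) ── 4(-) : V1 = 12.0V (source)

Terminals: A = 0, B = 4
Nodal analysis, taking node 4 as the 0 V reference.
Source V1 fixes V_0 = 12 V.
KCL at each unknown node (sum of currents leaving = 0; resistances in Ω):
  Node 1: (V_1 - 12)/1.3 + (V_1 - V_2)/220 + (V_1 - V_5)/560 = 0
  Node 2: (V_2 - V_1)/220 + (V_2 - V_3)/680 + (V_2 - V_5)/4.7 = 0
  Node 3: (V_3 - V_2)/680 + (V_3 - 0)/39000 + (V_3 - V_5)/1100 = 0
  Node 5: (V_5 - V_1)/560 + (V_5 - V_2)/4.7 + (V_5 - V_3)/1100 + (V_5 - 0)/16 = 0
Collecting terms (coefficients in siemens):
  0.7756·V_1 - 0.004545·V_2 - 0.001786·V_5 = 9.231
  0.2188·V_2 - 0.004545·V_1 - 0.001471·V_3 - 0.2128·V_5 = 0
  0.002405·V_3 - 0.001471·V_2 - 0.0009091·V_5 = 0
  0.278·V_5 - 0.001786·V_1 - 0.2128·V_2 - 0.0009091·V_3 = 0
Solving these 4 simultaneous equations (Gaussian elimination) gives:
  V_1 = 11.91 V, V_2 = 1.306 V, V_3 = 1.207 V, V_5 = 1.08 V
I_R3 = (V_2 - V_3)/R3 = (1.306 - 1.207)/680 = 0.000146 A
|I_R3| = 0.000146 A

Final answer: |I_R3| = 0.000146 A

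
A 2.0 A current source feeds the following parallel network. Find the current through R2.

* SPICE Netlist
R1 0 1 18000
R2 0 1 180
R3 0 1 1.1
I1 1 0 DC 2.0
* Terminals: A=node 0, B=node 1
All resistors sit directly between nodes 0 and 1, so they are in parallel and share one voltage V; the full source current 2 A splits among them.
1/R_par = 1/18000 + 1/180 + 1/1.1 = 0.9147 S  =>  R_par = 1.093 Ω
V = I × R_par = 2 × 1.093 = 2.187 V
I_R2 = V/R2 = 2.187/180 = 0.01215 A

Final answer: 0.01215 A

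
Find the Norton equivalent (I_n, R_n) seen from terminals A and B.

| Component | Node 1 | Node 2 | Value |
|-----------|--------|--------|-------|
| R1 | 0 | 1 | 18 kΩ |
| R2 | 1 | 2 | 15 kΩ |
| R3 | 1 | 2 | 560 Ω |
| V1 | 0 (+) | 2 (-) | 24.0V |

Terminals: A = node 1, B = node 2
Find the Thévenin equivalent first; then I_n = V_th/R_th and R_n = R_th.
Step 1 — V_th is the open-circuit voltage V_A - V_B (nothing connected across the terminals).
Nodal analysis, taking node 2 as the 0 V reference.
Source V1 fixes V_0 = 24 V.
KCL at each unknown node (sum of currents leaving = 0; resistances in Ω):
  Node 1: (V_1 - 24)/18000 + (V_1 - 0)/15000 + (V_1 - 0)/560 = 0
Collecting terms: 0.001908 × V_1 = 0.001333  =>  V_1 = 0.6988 V
V_th = V_1 - V_2 = 0.6988 - 0 = 0.6988 V
Step 2 — R_th: zero the source — replace V1 by a short circuit (node 2 merges into node 0) — and find the resistance seen between A (node 1) and B (node 0).
Reduce the network between node 1 (A) and node 0 (B) by series/parallel combination:
  Rp1 = R1 ‖ R2 ‖ R3 (parallel, all between nodes 0 and 1) = 1/(1/18000 + 1/15000 + 1/560) = 524.1 Ω
R_th = 524.1 Ω
I_n = V_th/R_th = 0.6988/524.1 = 0.001333 A, and R_n = R_th = 524.1 Ω

Final answer: I_n = 0.001333 A, R_n = 524.1 Ω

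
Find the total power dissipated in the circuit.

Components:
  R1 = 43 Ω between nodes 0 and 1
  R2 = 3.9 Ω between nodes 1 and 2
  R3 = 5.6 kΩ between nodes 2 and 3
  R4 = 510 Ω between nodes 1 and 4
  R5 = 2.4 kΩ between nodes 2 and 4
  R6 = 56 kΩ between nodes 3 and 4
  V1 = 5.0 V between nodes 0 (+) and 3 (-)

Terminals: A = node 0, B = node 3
Nodal analysis, taking node 3 as the 0 V reference.
Source V1 fixes V_0 = 5 V.
KCL at each unknown node (sum of currents leaving = 0; resistances in Ω):
  Node 1: (V_1 - 5)/43 + (V_1 - V_2)/3.9 + (V_1 - V_4)/510 = 0
  Node 2: (V_2 - V_1)/3.9 + (V_2 - 0)/5600 + (V_2 - V_4)/2400 = 0
  Node 4: (V_4 - V_1)/510 + (V_4 - V_2)/2400 + (V_4 - 0)/56000 = 0
Collecting terms (coefficients in siemens):
  0.2816·V_1 - 0.2564·V_2 - 0.001961·V_4 = 0.1163
  0.257·V_2 - 0.2564·V_1 - 0.0004167·V_4 = 0
  0.002395·V_4 - 0.001961·V_1 - 0.0004167·V_2 = 0
Solving these 3 simultaneous equations (Gaussian elimination) gives:
  V_1 = 4.958 V, V_2 = 4.955 V, V_4 = 4.921 V
Power in each resistor, P = (ΔV)²/R:
  P_R1 = (5 - 4.958)²/43 = 0.00004068 W
  P_R2 = (4.958 - 4.955)²/3.9 = 0.000003152 W
  P_R3 = (4.955 - 0)²/5600 = 0.004384 W
  P_R4 = (4.958 - 4.921)²/510 = 0.000002768 W
  P_R5 = (4.955 - 4.921)²/2400 = 0.0000004836 W
  P_R6 = (0 - 4.921)²/56000 = 0.0004324 W
P_total = P_R1 + P_R2 + P_R3 + P_R4 + P_R5 + P_R6 = 0.004863 W

Final answer: 0.004863 W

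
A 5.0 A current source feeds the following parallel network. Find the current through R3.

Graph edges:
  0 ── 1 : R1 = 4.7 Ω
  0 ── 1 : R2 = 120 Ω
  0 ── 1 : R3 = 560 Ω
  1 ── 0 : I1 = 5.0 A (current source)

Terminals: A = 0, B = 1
All resistors sit directly between nodes 0 and 1, so they are in parallel and share one voltage V; the full source current 5 A splits among them.
1/R_par = 1/4.7 + 1/120 + 1/560 = 0.2229 S  =>  R_par = 4.487 Ω
V = I × R_par = 5 × 4.487 = 22.43 V
I_R3 = V/R3 = 22.43/560 = 0.04006 A

Final answer: 0.04006 A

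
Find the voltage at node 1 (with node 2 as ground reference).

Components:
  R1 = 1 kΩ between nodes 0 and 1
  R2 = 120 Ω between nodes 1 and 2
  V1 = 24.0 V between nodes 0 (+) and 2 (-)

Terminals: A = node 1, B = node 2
Nodal analysis, taking node 2 as the 0 V reference.
Source V1 fixes V_0 = 24 V.
KCL at each unknown node (sum of currents leaving = 0; resistances in Ω):
  Node 1: (V_1 - 24)/1000 + (V_1 - 0)/120 = 0
Collecting terms: 0.009333 × V_1 = 0.024  =>  V_1 = 2.571 V
The requested potential is V_1 = 2.571 V.

Final answer: V_1 = 2.571 V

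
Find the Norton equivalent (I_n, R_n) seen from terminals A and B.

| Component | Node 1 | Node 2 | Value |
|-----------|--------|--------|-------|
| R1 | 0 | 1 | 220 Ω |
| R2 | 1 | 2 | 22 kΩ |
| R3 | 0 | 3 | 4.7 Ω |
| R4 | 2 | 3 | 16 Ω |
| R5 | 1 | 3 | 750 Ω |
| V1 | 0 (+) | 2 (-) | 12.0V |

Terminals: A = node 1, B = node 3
Find the Thévenin equivalent first; then I_n = V_th/R_th and R_n = R_th.
Step 1 — V_th is the open-circuit voltage V_A - V_B (nothing connected across the terminals).
Nodal analysis, taking node 2 as the 0 V reference.
Source V1 fixes V_0 = 12 V.
KCL at each unknown node (sum of currents leaving = 0; resistances in Ω):
  Node 1: (V_1 - 12)/220 + (V_1 - 0)/22000 + (V_1 - V_3)/750 = 0
  Node 3: (V_3 - 12)/4.7 + (V_3 - 0)/16 + (V_3 - V_1)/750 = 0
Collecting terms (coefficients in siemens):
  0.005924·V_1 - 0.001333·V_3 = 0.05455
  0.2766·V_3 - 0.001333·V_1 = 2.553
Determinant D = (0.005924)(0.2766) - (-0.001333)(-0.001333) = 0.001637
V_1 = [(0.05455)(0.2766) - (-0.001333)(2.553)]/D = 11.3 V
V_3 = [(0.005924)(2.553) - (0.05455)(-0.001333)]/D = 9.285 V
V_th = V_1 - V_3 = 11.3 - 9.285 = 2.012 V
Step 2 — R_th: zero the source — replace V1 by a short circuit (node 2 merges into node 0) — and find the resistance seen between A (node 1) and B (node 3).
Reduce the network between node 1 (A) and node 3 (B) by series/parallel combination:
  Rp1 = R1 ‖ R2 (parallel, both between nodes 0 and 1) = 1/(1/220 + 1/22000) = 217.8 Ω
  Rp2 = R3 ‖ R4 (parallel, both between nodes 0 and 3) = 1/(1/4.7 + 1/16) = 3.633 Ω
  Rs1 = Rp1 + Rp2 (series, joined only at node 0) = 217.8 + 3.633 = 221.5 Ω
  Rp3 = R5 ‖ Rs1 (parallel, both between nodes 1 and 3) = 1/(1/750 + 1/221.5) = 171 Ω
R_th = 171 Ω
I_n = V_th/R_th = 2.012/171 = 0.01177 A, and R_n = R_th = 171 Ω

Final answer: I_n = 0.01177 A, R_n = 171 Ω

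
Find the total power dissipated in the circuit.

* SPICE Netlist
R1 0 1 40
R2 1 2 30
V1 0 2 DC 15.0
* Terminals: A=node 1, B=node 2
Nodal analysis, taking node 2 as the 0 V reference.
Source V1 fixes V_0 = 15 V.
KCL at each unknown node (sum of currents leaving = 0; resistances in Ω):
  Node 1: (V_1 - 15)/40 + (V_1 - 0)/30 = 0
Collecting terms: 0.05833 × V_1 = 0.375  =>  V_1 = 6.429 V
Power in each resistor, P = (ΔV)²/R:
  P_R1 = (15 - 6.429)²/40 = 1.837 W
  P_R2 = (6.429 - 0)²/30 = 1.378 W
P_total = P_R1 + P_R2 = 3.214 W

Final answer: 3.214 W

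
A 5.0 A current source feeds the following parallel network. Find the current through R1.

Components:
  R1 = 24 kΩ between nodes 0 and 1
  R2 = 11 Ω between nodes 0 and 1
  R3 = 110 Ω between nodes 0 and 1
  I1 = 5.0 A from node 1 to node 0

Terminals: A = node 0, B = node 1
All resistors sit directly between nodes 0 and 1, so they are in parallel and share one voltage V; the full source current 5 A splits among them.
1/R_par = 1/24000 + 1/11 + 1/110 = 0.1 S  =>  R_par = 9.996 Ω
V = I × R_par = 5 × 9.996 = 49.98 V
I_R1 = V/R1 = 49.98/24000 = 0.002082 A

Final answer: 0.002082 A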